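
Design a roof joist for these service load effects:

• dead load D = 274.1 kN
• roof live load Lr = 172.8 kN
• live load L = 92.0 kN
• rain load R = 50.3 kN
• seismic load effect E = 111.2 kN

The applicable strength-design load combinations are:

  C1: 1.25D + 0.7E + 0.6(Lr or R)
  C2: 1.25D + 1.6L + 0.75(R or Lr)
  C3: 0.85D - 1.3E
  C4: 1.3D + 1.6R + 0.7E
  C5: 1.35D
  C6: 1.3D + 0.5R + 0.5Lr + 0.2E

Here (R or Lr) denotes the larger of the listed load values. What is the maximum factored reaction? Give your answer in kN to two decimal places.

(Lr or R) → Lr = 172.8 kN; (R or Lr) → Lr = 172.8 kN.
C1: 1.25(274.1) + 0.7(111.2) + 0.6(172.8) = 342.63 + 77.84 + 103.68 = 524.15
C2: 1.25(274.1) + 1.6(92.0) + 0.75(172.8) = 342.63 + 147.20 + 129.60 = 619.43
C3: 0.85(274.1) - 1.3(111.2) = 232.99 - 144.56 = 88.43
C4: 1.3(274.1) + 1.6(50.3) + 0.7(111.2) = 356.33 + 80.48 + 77.84 = 514.65
C5: 1.35(274.1) = 370.04
C6: 1.3(274.1) + 0.5(50.3) + 0.5(172.8) + 0.2(111.2) = 356.33 + 25.15 + 86.40 + 22.24 = 490.12
The controlling combination is 2, giving 619.43 kN.

619.43 kN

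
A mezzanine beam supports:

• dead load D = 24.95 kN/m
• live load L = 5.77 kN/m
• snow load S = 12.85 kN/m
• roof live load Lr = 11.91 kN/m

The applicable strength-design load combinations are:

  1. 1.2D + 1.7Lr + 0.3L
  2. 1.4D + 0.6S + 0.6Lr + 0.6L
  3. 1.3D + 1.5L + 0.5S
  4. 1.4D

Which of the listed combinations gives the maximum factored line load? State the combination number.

Combination 2

1. 1.2(24.95) + 1.7(11.91) + 0.3(5.77) = 29.94 + 20.25 + 1.73 = 51.92
2. 1.4(24.95) + 0.6(12.85) + 0.6(11.91) + 0.6(5.77) = 34.93 + 7.71 + 7.15 + 3.46 = 53.25
3. 1.3(24.95) + 1.5(5.77) + 0.5(12.85) = 47.52
4. 1.4(24.95) = 34.93
The largest value is 53.25 kN/m from combination 2.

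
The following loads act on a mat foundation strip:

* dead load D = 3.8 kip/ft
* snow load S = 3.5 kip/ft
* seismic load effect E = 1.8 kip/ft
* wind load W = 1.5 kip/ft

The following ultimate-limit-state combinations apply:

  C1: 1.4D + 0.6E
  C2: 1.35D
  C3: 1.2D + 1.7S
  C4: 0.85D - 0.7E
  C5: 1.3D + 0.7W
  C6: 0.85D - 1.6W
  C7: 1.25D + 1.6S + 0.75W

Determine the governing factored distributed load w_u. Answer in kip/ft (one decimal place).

11.5 kip/ft

C1: 1.4(3.8) + 0.6(1.8) = 5.3 + 1.1 = 6.4
C2: 1.35(3.8) = 5.1
C3: 1.2(3.8) + 1.7(3.5) = 10.5
C4: 0.85(3.8) - 0.7(1.8) = 2.0
C5: 1.3(3.8) + 0.7(1.5) = 4.9 + 1.1 = 6.0
C6: 0.85(3.8) - 1.6(1.5) = 3.2 - 2.4 = 0.8
C7: 1.25(3.8) + 1.6(3.5) + 0.75(1.5) = 4.8 + 5.6 + 1.1 = 11.5
Maximum is from combination 7.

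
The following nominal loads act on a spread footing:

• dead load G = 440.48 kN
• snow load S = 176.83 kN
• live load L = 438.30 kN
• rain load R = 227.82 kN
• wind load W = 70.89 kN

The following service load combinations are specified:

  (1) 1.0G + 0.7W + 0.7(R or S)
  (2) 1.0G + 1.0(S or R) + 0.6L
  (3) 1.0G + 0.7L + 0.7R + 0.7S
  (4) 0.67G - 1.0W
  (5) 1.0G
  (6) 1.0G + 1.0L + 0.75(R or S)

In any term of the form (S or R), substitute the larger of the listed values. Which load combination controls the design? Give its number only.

(R or S) → R = 227.82 kN; (S or R) → R = 227.82 kN.
(1) 1.0(440.48) + 0.7(70.89) + 0.7(227.82) = 649.58
(2) 1.0(440.48) + 1.0(227.82) + 0.6(438.30) = 440.48 + 227.82 + 262.98 = 931.28
(3) 1.0(440.48) + 0.7(438.30) + 0.7(227.82) + 0.7(176.83) = 1030.55
(4) 0.67(440.48) - 1.0(70.89) = 295.12 - 70.89 = 224.23
(5) 1.0(440.48) = 440.48
(6) 1.0(440.48) + 1.0(438.30) + 0.75(227.82) = 440.48 + 438.30 + 170.87 = 1049.65
The largest value is 1049.65 kN from combination 6.

Combination 6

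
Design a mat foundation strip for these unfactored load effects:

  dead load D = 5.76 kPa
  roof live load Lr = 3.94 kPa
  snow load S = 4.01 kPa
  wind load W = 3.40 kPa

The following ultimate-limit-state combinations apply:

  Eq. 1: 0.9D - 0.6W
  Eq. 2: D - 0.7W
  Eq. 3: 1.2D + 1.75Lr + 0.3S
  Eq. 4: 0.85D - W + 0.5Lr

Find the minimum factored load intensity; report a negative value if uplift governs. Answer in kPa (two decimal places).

Eq. 1: 0.9(5.76) - 0.6(3.40) = 5.18 - 2.04 = 3.14
Eq. 2: 1.0(5.76) - 0.7(3.40) = 5.76 - 2.38 = 3.38
Eq. 3: 1.2(5.76) + 1.75(3.94) + 0.3(4.01) = 6.91 + 6.90 + 1.20 = 15.01
Eq. 4: 0.85(5.76) - 1.0(3.40) + 0.5(3.94) = 4.90 - 3.40 + 1.97 = 3.47
Combination 1 gives the minimum: 3.14 kPa.

3.14 kPa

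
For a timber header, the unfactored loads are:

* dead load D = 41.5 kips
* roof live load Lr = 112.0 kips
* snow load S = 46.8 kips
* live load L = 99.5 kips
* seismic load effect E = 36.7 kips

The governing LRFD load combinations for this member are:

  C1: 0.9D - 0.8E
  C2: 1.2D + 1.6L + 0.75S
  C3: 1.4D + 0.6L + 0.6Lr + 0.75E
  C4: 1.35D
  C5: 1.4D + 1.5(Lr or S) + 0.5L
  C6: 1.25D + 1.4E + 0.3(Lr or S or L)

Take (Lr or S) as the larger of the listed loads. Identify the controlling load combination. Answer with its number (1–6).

(Lr or S) → Lr = 112.0 kips; (Lr or S or L) → Lr = 112.0 kips.
C1: 0.9(41.5) - 0.8(36.7) = 37.4 - 29.4 = 8.0
C2: 1.2(41.5) + 1.6(99.5) + 0.75(46.8) = 49.8 + 159.2 + 35.1 = 244.1
C3: 1.4(41.5) + 0.6(99.5) + 0.6(112.0) + 0.75(36.7) = 58.1 + 59.7 + 67.2 + 27.5 = 212.5
C4: 1.35(41.5) = 56.0
C5: 1.4(41.5) + 1.5(112.0) + 0.5(99.5) = 58.1 + 168.0 + 49.8 = 275.9
C6: 1.25(41.5) + 1.4(36.7) + 0.3(112.0) = 51.9 + 51.4 + 33.6 = 136.9
The largest value is 275.9 kips from combination 5.

Combination 5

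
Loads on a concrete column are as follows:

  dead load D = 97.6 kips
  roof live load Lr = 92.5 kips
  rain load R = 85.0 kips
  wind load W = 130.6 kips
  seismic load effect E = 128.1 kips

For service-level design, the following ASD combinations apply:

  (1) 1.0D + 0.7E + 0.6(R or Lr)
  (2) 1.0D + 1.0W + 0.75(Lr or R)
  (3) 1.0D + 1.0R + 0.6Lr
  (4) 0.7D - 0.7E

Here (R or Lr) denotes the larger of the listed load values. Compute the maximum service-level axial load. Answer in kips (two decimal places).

(R or Lr) → Lr = 92.5 kips; (Lr or R) → Lr = 92.5 kips.
(1) 1.0(97.6) + 0.7(128.1) + 0.6(92.5) = 97.60 + 89.67 + 55.50 = 242.77
(2) 1.0(97.6) + 1.0(130.6) + 0.75(92.5) = 97.60 + 130.60 + 69.38 = 297.58
(3) 1.0(97.6) + 1.0(85.0) + 0.6(92.5) = 97.60 + 85.00 + 55.50 = 238.10
(4) 0.7(97.6) - 0.7(128.1) = 68.32 - 89.67 = -21.35
The controlling combination is 2, giving 297.58 kips.

297.58 kips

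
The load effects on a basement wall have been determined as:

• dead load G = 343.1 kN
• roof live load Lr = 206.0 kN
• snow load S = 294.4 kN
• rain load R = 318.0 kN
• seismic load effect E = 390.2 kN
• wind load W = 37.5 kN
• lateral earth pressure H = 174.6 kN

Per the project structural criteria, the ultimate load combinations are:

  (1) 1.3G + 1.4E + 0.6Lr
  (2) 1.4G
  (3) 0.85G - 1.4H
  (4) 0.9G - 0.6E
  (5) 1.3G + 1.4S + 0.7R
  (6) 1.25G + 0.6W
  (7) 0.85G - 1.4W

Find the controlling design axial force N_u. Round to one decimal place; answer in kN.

1115.9 kN

(1) 1.3(343.1) + 1.4(390.2) + 0.6(206.0) = 1115.9
(2) 1.4(343.1) = 480.3
(3) 0.85(343.1) - 1.4(174.6) = 47.2
(4) 0.9(343.1) - 0.6(390.2) = 74.7
(5) 1.3(343.1) + 1.4(294.4) + 0.7(318.0) = 1080.8
(6) 1.25(343.1) + 0.6(37.5) = 451.4
(7) 0.85(343.1) - 1.4(37.5) = 239.1
The controlling combination is 1, giving 1115.9 kN.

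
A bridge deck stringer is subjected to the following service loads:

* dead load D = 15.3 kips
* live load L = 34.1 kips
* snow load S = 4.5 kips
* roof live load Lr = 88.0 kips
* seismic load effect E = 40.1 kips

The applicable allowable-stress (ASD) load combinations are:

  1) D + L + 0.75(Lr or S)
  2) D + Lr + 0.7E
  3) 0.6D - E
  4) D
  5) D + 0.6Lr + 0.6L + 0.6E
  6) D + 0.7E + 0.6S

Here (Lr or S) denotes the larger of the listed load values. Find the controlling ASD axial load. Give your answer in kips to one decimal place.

(Lr or S) → Lr = 88.0 kips.
1) 1.0(15.3) + 1.0(34.1) + 0.75(88.0) = 15.3 + 34.1 + 66.0 = 115.4
2) 1.0(15.3) + 1.0(88.0) + 0.7(40.1) = 15.3 + 88.0 + 28.1 = 131.4
3) 0.6(15.3) - 1.0(40.1) = 9.2 - 40.1 = -30.9
4) 1.0(15.3) = 15.3
5) 1.0(15.3) + 0.6(88.0) + 0.6(34.1) + 0.6(40.1) = 112.6
6) 1.0(15.3) + 0.7(40.1) + 0.6(4.5) = 15.3 + 28.1 + 2.7 = 46.1
The controlling combination is 2, giving 131.4 kips.

131.4 kips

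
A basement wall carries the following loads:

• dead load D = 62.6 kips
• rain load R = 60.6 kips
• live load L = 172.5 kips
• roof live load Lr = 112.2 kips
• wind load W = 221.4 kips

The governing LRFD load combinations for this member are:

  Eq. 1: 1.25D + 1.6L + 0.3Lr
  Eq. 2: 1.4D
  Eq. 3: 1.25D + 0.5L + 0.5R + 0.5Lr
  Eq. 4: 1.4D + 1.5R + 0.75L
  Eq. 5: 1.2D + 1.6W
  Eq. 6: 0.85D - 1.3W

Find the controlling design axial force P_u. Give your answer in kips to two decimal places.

Eq. 1: 1.25(62.6) + 1.6(172.5) + 0.3(112.2) = 387.91
Eq. 2: 1.4(62.6) = 87.64
Eq. 3: 1.25(62.6) + 0.5(172.5) + 0.5(60.6) + 0.5(112.2) = 250.90
Eq. 4: 1.4(62.6) + 1.5(60.6) + 0.75(172.5) = 307.92
Eq. 5: 1.2(62.6) + 1.6(221.4) = 429.36
Eq. 6: 0.85(62.6) - 1.3(221.4) = -234.61
Maximum is from combination 5.

429.36 kips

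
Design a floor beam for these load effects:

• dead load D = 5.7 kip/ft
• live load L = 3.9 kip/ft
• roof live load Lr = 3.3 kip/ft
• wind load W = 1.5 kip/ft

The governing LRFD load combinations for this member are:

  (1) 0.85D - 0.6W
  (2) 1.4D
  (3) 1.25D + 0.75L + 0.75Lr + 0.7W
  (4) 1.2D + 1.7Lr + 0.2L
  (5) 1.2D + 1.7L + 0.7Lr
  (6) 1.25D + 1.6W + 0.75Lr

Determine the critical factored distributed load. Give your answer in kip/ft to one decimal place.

15.8 kip/ft

(1) 0.85(5.7) - 0.6(1.5) = 4.8 - 0.9 = 3.9
(2) 1.4(5.7) = 8.0
(3) 1.25(5.7) + 0.75(3.9) + 0.75(3.3) + 0.7(1.5) = 7.1 + 2.9 + 2.5 + 1.1 = 13.6
(4) 1.2(5.7) + 1.7(3.3) + 0.2(3.9) = 6.8 + 5.6 + 0.8 = 13.2
(5) 1.2(5.7) + 1.7(3.9) + 0.7(3.3) = 15.8
(6) 1.25(5.7) + 1.6(1.5) + 0.75(3.3) = 7.1 + 2.4 + 2.5 = 12.0
Combination 5 governs: w_u = 15.8 kip/ft.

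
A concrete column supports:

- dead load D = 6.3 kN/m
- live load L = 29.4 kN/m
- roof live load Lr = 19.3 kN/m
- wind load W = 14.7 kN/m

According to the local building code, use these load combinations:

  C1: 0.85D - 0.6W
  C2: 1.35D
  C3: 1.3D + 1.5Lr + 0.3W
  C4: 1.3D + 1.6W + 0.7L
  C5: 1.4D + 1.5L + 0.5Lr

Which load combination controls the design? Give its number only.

Combination 5

C1: 0.85(6.3) - 0.6(14.7) = -3.5
C2: 1.35(6.3) = 8.5
C3: 1.3(6.3) + 1.5(19.3) + 0.3(14.7) = 8.2 + 29.0 + 4.4 = 41.6
C4: 1.3(6.3) + 1.6(14.7) + 0.7(29.4) = 8.2 + 23.5 + 20.6 = 52.3
C5: 1.4(6.3) + 1.5(29.4) + 0.5(19.3) = 8.8 + 44.1 + 9.7 = 62.6
The largest value is 62.6 kN/m from combination 5.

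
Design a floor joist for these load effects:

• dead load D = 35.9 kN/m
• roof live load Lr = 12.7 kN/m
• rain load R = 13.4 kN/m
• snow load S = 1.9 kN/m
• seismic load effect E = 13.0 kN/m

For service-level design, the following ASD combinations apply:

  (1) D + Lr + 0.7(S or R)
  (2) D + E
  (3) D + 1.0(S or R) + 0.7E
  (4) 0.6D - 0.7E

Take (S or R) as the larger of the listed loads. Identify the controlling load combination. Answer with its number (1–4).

(S or R) → R = 13.4 kN/m.
(1) 1.0(35.9) + 1.0(12.7) + 0.7(13.4) = 57.98
(2) 1.0(35.9) + 1.0(13.0) = 48.90
(3) 1.0(35.9) + 1.0(13.4) + 0.7(13.0) = 58.40
(4) 0.6(35.9) - 0.7(13.0) = 12.44
The largest value is 58.40 kN/m from combination 3.

Combination 3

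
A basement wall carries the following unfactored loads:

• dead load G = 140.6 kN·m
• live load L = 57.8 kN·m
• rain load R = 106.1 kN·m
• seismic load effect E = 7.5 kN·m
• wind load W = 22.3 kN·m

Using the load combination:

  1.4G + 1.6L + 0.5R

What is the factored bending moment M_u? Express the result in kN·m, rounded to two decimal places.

1.4(140.6) + 1.6(57.8) + 0.5(106.1) = 196.84 + 92.48 + 53.05 = 342.37
M_u = 342.37 kN·m.

342.37 kN·m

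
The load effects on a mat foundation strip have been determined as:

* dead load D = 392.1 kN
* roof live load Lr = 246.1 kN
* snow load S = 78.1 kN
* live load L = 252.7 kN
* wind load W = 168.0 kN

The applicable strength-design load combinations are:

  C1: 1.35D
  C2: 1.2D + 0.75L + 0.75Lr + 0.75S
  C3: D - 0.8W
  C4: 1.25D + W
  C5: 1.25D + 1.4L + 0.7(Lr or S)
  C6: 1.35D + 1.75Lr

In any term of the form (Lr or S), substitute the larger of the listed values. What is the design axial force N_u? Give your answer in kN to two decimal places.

(Lr or S) → Lr = 246.1 kN.
C1: 1.35(392.1) = 529.34
C2: 1.2(392.1) + 0.75(252.7) + 0.75(246.1) + 0.75(78.1) = 903.20
C3: 1.0(392.1) - 0.8(168.0) = 392.10 - 134.40 = 257.70
C4: 1.25(392.1) + 1.0(168.0) = 490.13 + 168.00 = 658.13
C5: 1.25(392.1) + 1.4(252.7) + 0.7(246.1) = 490.13 + 353.78 + 172.27 = 1016.18
C6: 1.35(392.1) + 1.75(246.1) = 960.01
The controlling combination is 5, giving 1016.18 kN.

1016.18 kN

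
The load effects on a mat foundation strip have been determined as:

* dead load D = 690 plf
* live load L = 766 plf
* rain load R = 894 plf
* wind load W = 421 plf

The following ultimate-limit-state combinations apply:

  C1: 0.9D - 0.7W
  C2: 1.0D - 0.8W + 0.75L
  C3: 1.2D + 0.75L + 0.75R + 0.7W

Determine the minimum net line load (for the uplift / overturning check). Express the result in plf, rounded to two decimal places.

C1: 0.9(690) - 0.7(421) = 621.00 - 294.70 = 326.30
C2: 1.0(690) - 0.8(421) + 0.75(766) = 690.00 - 336.80 + 574.50 = 927.70
C3: 1.2(690) + 0.75(766) + 0.75(894) + 0.7(421) = 828.00 + 574.50 + 670.50 + 294.70 = 2367.70
Combination 1 gives the minimum: 326.30 plf.

326.30 plf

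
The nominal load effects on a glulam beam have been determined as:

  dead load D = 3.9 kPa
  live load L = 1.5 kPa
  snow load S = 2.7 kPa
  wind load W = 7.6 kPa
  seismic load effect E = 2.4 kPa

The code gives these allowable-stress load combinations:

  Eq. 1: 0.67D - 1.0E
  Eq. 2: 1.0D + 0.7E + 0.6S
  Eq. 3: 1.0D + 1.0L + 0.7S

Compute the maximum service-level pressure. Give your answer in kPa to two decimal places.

Eq. 1: 0.67(3.9) - 1.0(2.4) = 2.61 - 2.40 = 0.21
Eq. 2: 1.0(3.9) + 0.7(2.4) + 0.6(2.7) = 3.90 + 1.68 + 1.62 = 7.20
Eq. 3: 1.0(3.9) + 1.0(1.5) + 0.7(2.7) = 3.90 + 1.50 + 1.89 = 7.29
Maximum is from combination 3.

7.29 kPa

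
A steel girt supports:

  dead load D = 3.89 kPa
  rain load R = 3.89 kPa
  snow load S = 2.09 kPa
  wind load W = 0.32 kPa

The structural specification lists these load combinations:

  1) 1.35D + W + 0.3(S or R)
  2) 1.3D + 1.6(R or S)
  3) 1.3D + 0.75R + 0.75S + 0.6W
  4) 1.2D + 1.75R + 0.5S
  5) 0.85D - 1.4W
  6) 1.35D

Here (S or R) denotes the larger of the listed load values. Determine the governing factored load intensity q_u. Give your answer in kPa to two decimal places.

(S or R) → R = 3.89 kPa; (R or S) → R = 3.89 kPa.
1) 1.35(3.89) + 1.0(0.32) + 0.3(3.89) = 5.25 + 0.32 + 1.17 = 6.74
2) 1.3(3.89) + 1.6(3.89) = 5.06 + 6.22 = 11.28
3) 1.3(3.89) + 0.75(3.89) + 0.75(2.09) + 0.6(0.32) = 9.73
4) 1.2(3.89) + 1.75(3.89) + 0.5(2.09) = 12.52
5) 0.85(3.89) - 1.4(0.32) = 3.31 - 0.45 = 2.86
6) 1.35(3.89) = 5.25
Combination 4 governs: q_u = 12.52 kPa.

12.52 kPa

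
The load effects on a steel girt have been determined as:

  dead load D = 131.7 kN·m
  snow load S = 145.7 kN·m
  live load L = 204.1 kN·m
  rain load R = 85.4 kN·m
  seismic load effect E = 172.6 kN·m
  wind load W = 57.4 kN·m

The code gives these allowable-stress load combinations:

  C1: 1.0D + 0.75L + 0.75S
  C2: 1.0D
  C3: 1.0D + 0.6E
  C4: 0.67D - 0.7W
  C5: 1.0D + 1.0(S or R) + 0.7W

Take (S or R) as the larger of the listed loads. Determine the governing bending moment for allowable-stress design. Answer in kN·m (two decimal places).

(S or R) → S = 145.7 kN·m.
C1: 1.0(131.7) + 0.75(204.1) + 0.75(145.7) = 394.05
C2: 1.0(131.7) = 131.70
C3: 1.0(131.7) + 0.6(172.6) = 235.26
C4: 0.67(131.7) - 0.7(57.4) = 48.06
C5: 1.0(131.7) + 1.0(145.7) + 0.7(57.4) = 317.58
Combination 1 governs: M = 394.05 kN·m.

394.05 kN·m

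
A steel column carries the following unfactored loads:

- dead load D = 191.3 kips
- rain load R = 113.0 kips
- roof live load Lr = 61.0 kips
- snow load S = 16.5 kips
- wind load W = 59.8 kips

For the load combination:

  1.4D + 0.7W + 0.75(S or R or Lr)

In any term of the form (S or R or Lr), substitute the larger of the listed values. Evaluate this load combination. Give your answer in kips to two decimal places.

394.43 kips

(S or R or Lr) → R = 113.0 kips.
1.4(191.3) + 0.7(59.8) + 0.75(113.0) = 267.82 + 41.86 + 84.75 = 394.43
P_u = 394.43 kips.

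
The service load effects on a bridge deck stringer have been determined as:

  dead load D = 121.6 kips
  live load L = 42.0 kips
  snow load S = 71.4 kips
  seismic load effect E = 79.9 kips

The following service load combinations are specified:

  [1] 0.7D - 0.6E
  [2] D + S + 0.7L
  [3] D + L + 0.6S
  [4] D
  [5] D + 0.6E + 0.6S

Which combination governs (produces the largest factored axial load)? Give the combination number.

Combination 2

[1] 0.7(121.6) - 0.6(79.9) = 85.12 - 47.94 = 37.18
[2] 1.0(121.6) + 1.0(71.4) + 0.7(42.0) = 121.60 + 71.40 + 29.40 = 222.40
[3] 1.0(121.6) + 1.0(42.0) + 0.6(71.4) = 121.60 + 42.00 + 42.84 = 206.44
[4] 1.0(121.6) = 121.60
[5] 1.0(121.6) + 0.6(79.9) + 0.6(71.4) = 121.60 + 47.94 + 42.84 = 212.38
The largest value is 222.40 kips from combination 2.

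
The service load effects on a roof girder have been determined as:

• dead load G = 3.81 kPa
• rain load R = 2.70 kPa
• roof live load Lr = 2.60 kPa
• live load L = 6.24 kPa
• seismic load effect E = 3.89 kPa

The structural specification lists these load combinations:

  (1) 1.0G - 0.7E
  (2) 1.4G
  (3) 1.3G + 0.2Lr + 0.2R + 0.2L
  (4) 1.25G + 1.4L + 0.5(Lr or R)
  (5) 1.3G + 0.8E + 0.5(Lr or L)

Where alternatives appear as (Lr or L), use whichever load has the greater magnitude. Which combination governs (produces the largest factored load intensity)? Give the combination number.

Combination 4

(Lr or R) → R = 2.70 kPa; (Lr or L) → L = 6.24 kPa.
(1) 1.0(3.81) - 0.7(3.89) = 1.09
(2) 1.4(3.81) = 5.33
(3) 1.3(3.81) + 0.2(2.60) + 0.2(2.70) + 0.2(6.24) = 7.26
(4) 1.25(3.81) + 1.4(6.24) + 0.5(2.70) = 14.85
(5) 1.3(3.81) + 0.8(3.89) + 0.5(6.24) = 11.19
The largest value is 14.85 kPa from combination 4.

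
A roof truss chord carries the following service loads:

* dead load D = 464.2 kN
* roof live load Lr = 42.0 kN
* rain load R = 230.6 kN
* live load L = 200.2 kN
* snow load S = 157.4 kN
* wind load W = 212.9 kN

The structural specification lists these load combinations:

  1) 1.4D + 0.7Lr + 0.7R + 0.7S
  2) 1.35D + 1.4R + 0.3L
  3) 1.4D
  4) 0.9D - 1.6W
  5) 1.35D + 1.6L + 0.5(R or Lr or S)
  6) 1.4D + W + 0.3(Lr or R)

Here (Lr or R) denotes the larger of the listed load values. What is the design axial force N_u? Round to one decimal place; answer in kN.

(R or Lr or S) → R = 230.6 kN; (Lr or R) → R = 230.6 kN.
1) 1.4(464.2) + 0.7(42.0) + 0.7(230.6) + 0.7(157.4) = 649.9 + 29.4 + 161.4 + 110.2 = 950.9
2) 1.35(464.2) + 1.4(230.6) + 0.3(200.2) = 626.7 + 322.8 + 60.1 = 1009.6
3) 1.4(464.2) = 649.9
4) 0.9(464.2) - 1.6(212.9) = 77.1
5) 1.35(464.2) + 1.6(200.2) + 0.5(230.6) = 626.7 + 320.3 + 115.3 = 1062.3
6) 1.4(464.2) + 1.0(212.9) + 0.3(230.6) = 649.9 + 212.9 + 69.2 = 932.0
Combination 5 governs: N_u = 1062.3 kN.

1062.3 kN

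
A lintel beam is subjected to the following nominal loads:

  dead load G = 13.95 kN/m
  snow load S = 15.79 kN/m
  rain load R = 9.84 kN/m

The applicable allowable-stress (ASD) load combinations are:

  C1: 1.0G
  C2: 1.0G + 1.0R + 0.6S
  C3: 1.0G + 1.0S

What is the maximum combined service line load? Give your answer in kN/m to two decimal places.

C1: 1.0(13.95) = 13.95
C2: 1.0(13.95) + 1.0(9.84) + 0.6(15.79) = 13.95 + 9.84 + 9.47 = 33.26
C3: 1.0(13.95) + 1.0(15.79) = 13.95 + 15.79 = 29.74
The controlling combination is 2, giving 33.26 kN/m.

33.26 kN/m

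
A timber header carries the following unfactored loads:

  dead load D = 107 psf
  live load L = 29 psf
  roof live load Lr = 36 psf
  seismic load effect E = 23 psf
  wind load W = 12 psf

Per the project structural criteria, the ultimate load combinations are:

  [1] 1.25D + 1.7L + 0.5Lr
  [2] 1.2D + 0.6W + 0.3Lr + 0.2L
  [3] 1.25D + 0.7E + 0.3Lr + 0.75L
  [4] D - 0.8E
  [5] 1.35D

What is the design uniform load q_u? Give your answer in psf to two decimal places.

[1] 1.25(107) + 1.7(29) + 0.5(36) = 133.75 + 49.30 + 18.00 = 201.05
[2] 1.2(107) + 0.6(12) + 0.3(36) + 0.2(29) = 128.40 + 7.20 + 10.80 + 5.80 = 152.20
[3] 1.25(107) + 0.7(23) + 0.3(36) + 0.75(29) = 133.75 + 16.10 + 10.80 + 21.75 = 182.40
[4] 1.0(107) - 0.8(23) = 107.00 - 18.40 = 88.60
[5] 1.35(107) = 144.45
The controlling combination is 1, giving 201.05 psf.

201.05 psf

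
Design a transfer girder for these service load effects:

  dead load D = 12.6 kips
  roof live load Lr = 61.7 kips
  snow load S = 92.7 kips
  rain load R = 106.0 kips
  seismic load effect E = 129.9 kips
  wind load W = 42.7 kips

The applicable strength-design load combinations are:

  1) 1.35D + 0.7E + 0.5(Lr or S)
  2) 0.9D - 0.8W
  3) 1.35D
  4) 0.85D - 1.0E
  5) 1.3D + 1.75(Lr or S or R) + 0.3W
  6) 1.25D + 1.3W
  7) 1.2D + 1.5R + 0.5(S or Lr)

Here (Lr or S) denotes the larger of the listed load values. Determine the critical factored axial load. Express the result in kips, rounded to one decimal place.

220.5 kips

(Lr or S) → S = 92.7 kips; (Lr or S or R) → R = 106.0 kips; (S or Lr) → S = 92.7 kips.
1) 1.35(12.6) + 0.7(129.9) + 0.5(92.7) = 17.0 + 90.9 + 46.4 = 154.3
2) 0.9(12.6) - 0.8(42.7) = -22.8
3) 1.35(12.6) = 17.0
4) 0.85(12.6) - 1.0(129.9) = 10.7 - 129.9 = -119.2
5) 1.3(12.6) + 1.75(106.0) + 0.3(42.7) = 16.4 + 185.5 + 12.8 = 214.7
6) 1.25(12.6) + 1.3(42.7) = 15.8 + 55.5 = 71.3
7) 1.2(12.6) + 1.5(106.0) + 0.5(92.7) = 15.1 + 159.0 + 46.4 = 220.5
Maximum is from combination 7.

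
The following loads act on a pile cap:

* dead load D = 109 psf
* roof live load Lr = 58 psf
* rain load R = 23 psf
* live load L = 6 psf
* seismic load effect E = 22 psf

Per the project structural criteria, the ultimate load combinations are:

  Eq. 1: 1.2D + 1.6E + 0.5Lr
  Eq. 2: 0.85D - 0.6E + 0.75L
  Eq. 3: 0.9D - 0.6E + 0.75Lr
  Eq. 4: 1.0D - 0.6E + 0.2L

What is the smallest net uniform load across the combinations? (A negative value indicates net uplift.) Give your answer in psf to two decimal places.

83.95 psf

Eq. 1: 1.2(109) + 1.6(22) + 0.5(58) = 130.80 + 35.20 + 29.00 = 195.00
Eq. 2: 0.85(109) - 0.6(22) + 0.75(6) = 92.65 - 13.20 + 4.50 = 83.95
Eq. 3: 0.9(109) - 0.6(22) + 0.75(58) = 98.10 - 13.20 + 43.50 = 128.40
Eq. 4: 1.0(109) - 0.6(22) + 0.2(6) = 109.00 - 13.20 + 1.20 = 97.00
Combination 2 gives the minimum: 83.95 psf.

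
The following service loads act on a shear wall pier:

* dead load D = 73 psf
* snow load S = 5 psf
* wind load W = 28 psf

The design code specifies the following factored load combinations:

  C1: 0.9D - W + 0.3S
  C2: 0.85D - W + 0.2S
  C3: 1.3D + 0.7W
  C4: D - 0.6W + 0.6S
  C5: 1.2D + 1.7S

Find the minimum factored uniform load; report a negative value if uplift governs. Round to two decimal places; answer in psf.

C1: 0.9(73) - 1.0(28) + 0.3(5) = 39.20
C2: 0.85(73) - 1.0(28) + 0.2(5) = 35.05
C3: 1.3(73) + 0.7(28) = 114.50
C4: 1.0(73) - 0.6(28) + 0.6(5) = 59.20
C5: 1.2(73) + 1.7(5) = 96.10
Combination 2 gives the minimum: 35.05 psf.

35.05 psf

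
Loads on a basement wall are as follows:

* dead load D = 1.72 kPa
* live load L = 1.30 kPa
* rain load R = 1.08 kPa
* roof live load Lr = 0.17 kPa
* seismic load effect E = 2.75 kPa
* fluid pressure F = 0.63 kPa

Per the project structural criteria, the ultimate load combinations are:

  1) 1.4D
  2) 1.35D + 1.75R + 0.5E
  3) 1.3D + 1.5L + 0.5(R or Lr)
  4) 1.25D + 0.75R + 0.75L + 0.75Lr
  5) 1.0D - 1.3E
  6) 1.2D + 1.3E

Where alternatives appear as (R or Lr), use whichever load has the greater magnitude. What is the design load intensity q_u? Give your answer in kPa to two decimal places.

(R or Lr) → R = 1.08 kPa.
1) 1.4(1.72) = 2.41
2) 1.35(1.72) + 1.75(1.08) + 0.5(2.75) = 2.32 + 1.89 + 1.38 = 5.59
3) 1.3(1.72) + 1.5(1.30) + 0.5(1.08) = 2.24 + 1.95 + 0.54 = 4.73
4) 1.25(1.72) + 0.75(1.08) + 0.75(1.30) + 0.75(0.17) = 4.06
5) 1.0(1.72) - 1.3(2.75) = 1.72 - 3.58 = -1.86
6) 1.2(1.72) + 1.3(2.75) = 2.06 + 3.58 = 5.64
The controlling combination is 6, giving 5.64 kPa.

5.64 kPa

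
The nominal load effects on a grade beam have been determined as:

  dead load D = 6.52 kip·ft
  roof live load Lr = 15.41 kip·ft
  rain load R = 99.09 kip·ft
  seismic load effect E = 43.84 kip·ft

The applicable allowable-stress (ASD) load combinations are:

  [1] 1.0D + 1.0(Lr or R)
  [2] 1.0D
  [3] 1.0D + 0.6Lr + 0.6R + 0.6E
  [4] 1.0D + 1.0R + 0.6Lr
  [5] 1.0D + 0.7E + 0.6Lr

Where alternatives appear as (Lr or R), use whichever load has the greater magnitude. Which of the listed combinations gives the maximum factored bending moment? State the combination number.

(Lr or R) → R = 99.09 kip·ft.
[1] 1.0(6.52) + 1.0(99.09) = 6.52 + 99.09 = 105.61
[2] 1.0(6.52) = 6.52
[3] 1.0(6.52) + 0.6(15.41) + 0.6(99.09) + 0.6(43.84) = 6.52 + 9.25 + 59.45 + 26.30 = 101.52
[4] 1.0(6.52) + 1.0(99.09) + 0.6(15.41) = 6.52 + 99.09 + 9.25 = 114.86
[5] 1.0(6.52) + 0.7(43.84) + 0.6(15.41) = 46.45
The largest value is 114.86 kip·ft from combination 4.

Combination 4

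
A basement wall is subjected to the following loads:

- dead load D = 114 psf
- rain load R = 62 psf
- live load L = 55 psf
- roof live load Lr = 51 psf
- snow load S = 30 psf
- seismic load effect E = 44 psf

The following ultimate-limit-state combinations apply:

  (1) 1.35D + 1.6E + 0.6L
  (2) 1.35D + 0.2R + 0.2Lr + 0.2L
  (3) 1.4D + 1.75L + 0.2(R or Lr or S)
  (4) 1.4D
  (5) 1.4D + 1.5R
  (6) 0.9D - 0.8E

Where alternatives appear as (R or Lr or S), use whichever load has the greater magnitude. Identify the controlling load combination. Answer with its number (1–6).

(R or Lr or S) → R = 62 psf.
(1) 1.35(114) + 1.6(44) + 0.6(55) = 257.30
(2) 1.35(114) + 0.2(62) + 0.2(51) + 0.2(55) = 187.50
(3) 1.4(114) + 1.75(55) + 0.2(62) = 268.25
(4) 1.4(114) = 159.60
(5) 1.4(114) + 1.5(62) = 252.60
(6) 0.9(114) - 0.8(44) = 67.40
The largest value is 268.25 psf from combination 3.

Combination 3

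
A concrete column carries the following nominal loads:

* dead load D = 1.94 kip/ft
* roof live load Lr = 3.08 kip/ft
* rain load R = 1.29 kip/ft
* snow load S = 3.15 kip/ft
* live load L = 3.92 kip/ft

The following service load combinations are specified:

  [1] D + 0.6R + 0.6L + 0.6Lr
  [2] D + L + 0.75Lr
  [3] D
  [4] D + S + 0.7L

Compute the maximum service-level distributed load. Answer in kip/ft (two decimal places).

[1] 1.0(1.94) + 0.6(1.29) + 0.6(3.92) + 0.6(3.08) = 1.94 + 0.77 + 2.35 + 1.85 = 6.91
[2] 1.0(1.94) + 1.0(3.92) + 0.75(3.08) = 1.94 + 3.92 + 2.31 = 8.17
[3] 1.0(1.94) = 1.94
[4] 1.0(1.94) + 1.0(3.15) + 0.7(3.92) = 1.94 + 3.15 + 2.74 = 7.83
Combination 2 governs: w = 8.17 kip/ft.

8.17 kip/ft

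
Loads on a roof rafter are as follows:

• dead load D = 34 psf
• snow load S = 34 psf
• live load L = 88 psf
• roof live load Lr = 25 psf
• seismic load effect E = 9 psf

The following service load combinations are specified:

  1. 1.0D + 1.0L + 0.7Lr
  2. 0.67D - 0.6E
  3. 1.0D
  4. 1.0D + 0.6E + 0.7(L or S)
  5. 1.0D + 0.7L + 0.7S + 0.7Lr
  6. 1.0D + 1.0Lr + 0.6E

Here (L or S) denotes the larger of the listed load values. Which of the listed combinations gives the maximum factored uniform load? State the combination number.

Combination 1

(L or S) → L = 88 psf.
1. 1.0(34) + 1.0(88) + 0.7(25) = 139.50
2. 0.67(34) - 0.6(9) = 17.38
3. 1.0(34) = 34.00
4. 1.0(34) + 0.6(9) + 0.7(88) = 101.00
5. 1.0(34) + 0.7(88) + 0.7(34) + 0.7(25) = 136.90
6. 1.0(34) + 1.0(25) + 0.6(9) = 64.40
The largest value is 139.50 psf from combination 1.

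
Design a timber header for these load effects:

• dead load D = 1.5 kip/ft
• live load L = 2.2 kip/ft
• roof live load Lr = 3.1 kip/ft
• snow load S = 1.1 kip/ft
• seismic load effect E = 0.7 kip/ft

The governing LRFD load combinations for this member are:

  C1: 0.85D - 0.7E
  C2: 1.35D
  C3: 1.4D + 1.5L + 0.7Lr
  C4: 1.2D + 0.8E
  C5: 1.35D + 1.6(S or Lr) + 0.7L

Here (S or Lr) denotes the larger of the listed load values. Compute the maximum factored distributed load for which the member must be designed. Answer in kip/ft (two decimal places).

8.53 kip/ft

(S or Lr) → Lr = 3.1 kip/ft.
C1: 0.85(1.5) - 0.7(0.7) = 1.28 - 0.49 = 0.79
C2: 1.35(1.5) = 2.03
C3: 1.4(1.5) + 1.5(2.2) + 0.7(3.1) = 2.10 + 3.30 + 2.17 = 7.57
C4: 1.2(1.5) + 0.8(0.7) = 1.80 + 0.56 = 2.36
C5: 1.35(1.5) + 1.6(3.1) + 0.7(2.2) = 2.03 + 4.96 + 1.54 = 8.53
The controlling combination is 5, giving 8.53 kip/ft.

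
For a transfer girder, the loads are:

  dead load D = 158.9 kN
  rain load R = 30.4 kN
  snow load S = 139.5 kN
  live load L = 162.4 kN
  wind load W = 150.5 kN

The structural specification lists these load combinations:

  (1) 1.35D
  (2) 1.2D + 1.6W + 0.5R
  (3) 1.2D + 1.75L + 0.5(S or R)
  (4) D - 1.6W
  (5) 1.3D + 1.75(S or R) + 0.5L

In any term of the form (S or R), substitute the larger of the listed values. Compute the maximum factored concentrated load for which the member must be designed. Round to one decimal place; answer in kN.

(S or R) → S = 139.5 kN.
(1) 1.35(158.9) = 214.5
(2) 1.2(158.9) + 1.6(150.5) + 0.5(30.4) = 190.7 + 240.8 + 15.2 = 446.7
(3) 1.2(158.9) + 1.75(162.4) + 0.5(139.5) = 544.6
(4) 1.0(158.9) - 1.6(150.5) = 158.9 - 240.8 = -81.9
(5) 1.3(158.9) + 1.75(139.5) + 0.5(162.4) = 206.6 + 244.1 + 81.2 = 531.9
Combination 3 governs: P_u = 544.6 kN.

544.6 kN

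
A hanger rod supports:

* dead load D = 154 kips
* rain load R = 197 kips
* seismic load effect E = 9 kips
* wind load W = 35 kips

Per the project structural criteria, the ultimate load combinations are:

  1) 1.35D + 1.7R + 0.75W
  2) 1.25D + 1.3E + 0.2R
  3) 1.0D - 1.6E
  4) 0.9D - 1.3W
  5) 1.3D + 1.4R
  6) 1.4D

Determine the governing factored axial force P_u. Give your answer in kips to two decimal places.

569.05 kips

1) 1.35(154) + 1.7(197) + 0.75(35) = 207.90 + 334.90 + 26.25 = 569.05
2) 1.25(154) + 1.3(9) + 0.2(197) = 192.50 + 11.70 + 39.40 = 243.60
3) 1.0(154) - 1.6(9) = 154.00 - 14.40 = 139.60
4) 0.9(154) - 1.3(35) = 138.60 - 45.50 = 93.10
5) 1.3(154) + 1.4(197) = 200.20 + 275.80 = 476.00
6) 1.4(154) = 215.60
Combination 1 governs: P_u = 569.05 kips.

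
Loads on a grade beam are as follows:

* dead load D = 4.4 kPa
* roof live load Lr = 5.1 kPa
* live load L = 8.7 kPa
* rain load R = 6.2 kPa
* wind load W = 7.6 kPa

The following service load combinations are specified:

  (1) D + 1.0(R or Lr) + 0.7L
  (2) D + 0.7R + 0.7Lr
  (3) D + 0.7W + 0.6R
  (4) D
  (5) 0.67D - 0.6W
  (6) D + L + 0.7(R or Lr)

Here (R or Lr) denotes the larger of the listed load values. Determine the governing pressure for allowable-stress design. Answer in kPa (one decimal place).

17.4 kPa

(R or Lr) → R = 6.2 kPa.
(1) 1.0(4.4) + 1.0(6.2) + 0.7(8.7) = 16.7
(2) 1.0(4.4) + 0.7(6.2) + 0.7(5.1) = 12.3
(3) 1.0(4.4) + 0.7(7.6) + 0.6(6.2) = 13.4
(4) 1.0(4.4) = 4.4
(5) 0.67(4.4) - 0.6(7.6) = -1.6
(6) 1.0(4.4) + 1.0(8.7) + 0.7(6.2) = 17.4
Maximum is from combination 6.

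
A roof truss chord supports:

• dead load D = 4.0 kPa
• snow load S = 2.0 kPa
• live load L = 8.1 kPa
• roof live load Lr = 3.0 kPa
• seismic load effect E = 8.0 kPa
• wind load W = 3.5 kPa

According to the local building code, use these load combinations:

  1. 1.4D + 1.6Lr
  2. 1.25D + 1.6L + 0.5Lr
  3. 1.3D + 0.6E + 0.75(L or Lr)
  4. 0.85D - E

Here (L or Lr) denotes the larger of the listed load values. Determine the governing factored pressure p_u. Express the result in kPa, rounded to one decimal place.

(L or Lr) → L = 8.1 kPa.
1. 1.4(4.0) + 1.6(3.0) = 5.6 + 4.8 = 10.4
2. 1.25(4.0) + 1.6(8.1) + 0.5(3.0) = 5.0 + 13.0 + 1.5 = 19.5
3. 1.3(4.0) + 0.6(8.0) + 0.75(8.1) = 5.2 + 4.8 + 6.1 = 16.1
4. 0.85(4.0) - 1.0(8.0) = 3.4 - 8.0 = -4.6
Combination 2 governs: p_u = 19.5 kPa.

19.5 kPa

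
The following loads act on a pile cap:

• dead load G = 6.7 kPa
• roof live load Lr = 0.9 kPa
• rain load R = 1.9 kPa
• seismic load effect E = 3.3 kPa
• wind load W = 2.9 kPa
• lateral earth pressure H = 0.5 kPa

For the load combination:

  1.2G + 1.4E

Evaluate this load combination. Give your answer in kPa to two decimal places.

1.2(6.7) + 1.4(3.3) = 8.04 + 4.62 = 12.66
q_u = 12.66 kPa.

12.66 kPa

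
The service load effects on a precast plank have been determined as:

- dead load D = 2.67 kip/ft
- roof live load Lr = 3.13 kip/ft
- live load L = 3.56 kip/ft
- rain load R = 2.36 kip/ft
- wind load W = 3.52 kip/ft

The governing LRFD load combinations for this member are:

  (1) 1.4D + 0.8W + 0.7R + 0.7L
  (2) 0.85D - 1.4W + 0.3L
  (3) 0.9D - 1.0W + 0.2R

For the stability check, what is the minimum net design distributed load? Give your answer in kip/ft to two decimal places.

(1) 1.4(2.67) + 0.8(3.52) + 0.7(2.36) + 0.7(3.56) = 3.74 + 2.82 + 1.65 + 2.49 = 10.70
(2) 0.85(2.67) - 1.4(3.52) + 0.3(3.56) = 2.27 - 4.93 + 1.07 = -1.59
(3) 0.9(2.67) - 1.0(3.52) + 0.2(2.36) = 2.40 - 3.52 + 0.47 = -0.65
Combination 2 gives the minimum: -1.59 kip/ft.

-1.59 kip/ft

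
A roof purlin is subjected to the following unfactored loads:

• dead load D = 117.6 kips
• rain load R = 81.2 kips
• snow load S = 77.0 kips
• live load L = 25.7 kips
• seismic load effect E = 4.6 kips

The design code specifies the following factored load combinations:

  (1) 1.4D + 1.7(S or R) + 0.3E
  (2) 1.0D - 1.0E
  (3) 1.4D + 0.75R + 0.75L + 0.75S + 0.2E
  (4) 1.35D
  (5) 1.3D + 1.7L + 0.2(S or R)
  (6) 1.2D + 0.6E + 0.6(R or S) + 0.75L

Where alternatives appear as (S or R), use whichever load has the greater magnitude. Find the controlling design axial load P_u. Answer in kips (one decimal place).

(S or R) → R = 81.2 kips; (R or S) → R = 81.2 kips.
(1) 1.4(117.6) + 1.7(81.2) + 0.3(4.6) = 304.1
(2) 1.0(117.6) - 1.0(4.6) = 117.6 - 4.6 = 113.0
(3) 1.4(117.6) + 0.75(81.2) + 0.75(25.7) + 0.75(77.0) + 0.2(4.6) = 164.6 + 60.9 + 19.3 + 57.8 + 0.9 = 303.5
(4) 1.35(117.6) = 158.8
(5) 1.3(117.6) + 1.7(25.7) + 0.2(81.2) = 152.9 + 43.7 + 16.2 = 212.8
(6) 1.2(117.6) + 0.6(4.6) + 0.6(81.2) + 0.75(25.7) = 141.1 + 2.8 + 48.7 + 19.3 = 211.9
Maximum is from combination 1.

304.1 kips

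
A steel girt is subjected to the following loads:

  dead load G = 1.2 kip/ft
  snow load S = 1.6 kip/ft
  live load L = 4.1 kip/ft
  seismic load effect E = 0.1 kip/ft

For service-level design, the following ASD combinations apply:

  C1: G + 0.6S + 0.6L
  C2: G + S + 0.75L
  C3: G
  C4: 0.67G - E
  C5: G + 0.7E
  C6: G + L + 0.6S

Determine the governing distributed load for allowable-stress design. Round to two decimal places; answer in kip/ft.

6.26 kip/ft

C1: 1.0(1.2) + 0.6(1.6) + 0.6(4.1) = 1.20 + 0.96 + 2.46 = 4.62
C2: 1.0(1.2) + 1.0(1.6) + 0.75(4.1) = 1.20 + 1.60 + 3.08 = 5.88
C3: 1.0(1.2) = 1.20
C4: 0.67(1.2) - 1.0(0.1) = 0.80 - 0.10 = 0.70
C5: 1.0(1.2) + 0.7(0.1) = 1.20 + 0.07 = 1.27
C6: 1.0(1.2) + 1.0(4.1) + 0.6(1.6) = 1.20 + 4.10 + 0.96 = 6.26
The controlling combination is 6, giving 6.26 kip/ft.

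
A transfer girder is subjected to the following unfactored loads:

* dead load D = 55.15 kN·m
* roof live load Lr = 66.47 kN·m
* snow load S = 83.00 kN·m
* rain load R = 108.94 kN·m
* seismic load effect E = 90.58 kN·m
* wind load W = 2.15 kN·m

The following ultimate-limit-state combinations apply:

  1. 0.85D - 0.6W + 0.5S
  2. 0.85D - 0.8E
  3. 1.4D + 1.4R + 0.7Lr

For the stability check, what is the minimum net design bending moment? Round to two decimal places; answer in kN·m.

1. 0.85(55.15) - 0.6(2.15) + 0.5(83.00) = 46.88 - 1.29 + 41.50 = 87.09
2. 0.85(55.15) - 0.8(90.58) = -25.59
3. 1.4(55.15) + 1.4(108.94) + 0.7(66.47) = 77.21 + 152.52 + 46.53 = 276.26
Combination 2 gives the minimum: -25.59 kN·m.

-25.59 kN·m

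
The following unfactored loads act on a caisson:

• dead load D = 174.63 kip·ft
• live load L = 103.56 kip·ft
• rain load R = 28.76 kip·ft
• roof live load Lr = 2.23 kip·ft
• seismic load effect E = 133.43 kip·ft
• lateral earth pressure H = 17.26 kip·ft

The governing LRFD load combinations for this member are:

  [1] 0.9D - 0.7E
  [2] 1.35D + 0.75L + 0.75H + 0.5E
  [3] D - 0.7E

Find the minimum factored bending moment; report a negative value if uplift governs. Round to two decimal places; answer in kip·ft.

[1] 0.9(174.63) - 0.7(133.43) = 157.17 - 93.40 = 63.77
[2] 1.35(174.63) + 0.75(103.56) + 0.75(17.26) + 0.5(133.43) = 393.08
[3] 1.0(174.63) - 0.7(133.43) = 174.63 - 93.40 = 81.23
Combination 1 gives the minimum: 63.77 kip·ft.

63.77 kip·ft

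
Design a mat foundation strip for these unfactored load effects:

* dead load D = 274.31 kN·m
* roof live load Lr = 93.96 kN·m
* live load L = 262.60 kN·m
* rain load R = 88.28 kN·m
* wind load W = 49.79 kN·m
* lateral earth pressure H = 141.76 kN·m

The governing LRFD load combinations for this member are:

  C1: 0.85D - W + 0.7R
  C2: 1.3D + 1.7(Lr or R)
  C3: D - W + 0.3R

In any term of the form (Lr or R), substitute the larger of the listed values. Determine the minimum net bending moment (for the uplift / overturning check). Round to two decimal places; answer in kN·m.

(Lr or R) → Lr = 93.96 kN·m.
C1: 0.85(274.31) - 1.0(49.79) + 0.7(88.28) = 233.16 - 49.79 + 61.80 = 245.17
C2: 1.3(274.31) + 1.7(93.96) = 516.34
C3: 1.0(274.31) - 1.0(49.79) + 0.3(88.28) = 274.31 - 49.79 + 26.48 = 251.00
Combination 1 gives the minimum: 245.17 kN·m.

245.17 kN·m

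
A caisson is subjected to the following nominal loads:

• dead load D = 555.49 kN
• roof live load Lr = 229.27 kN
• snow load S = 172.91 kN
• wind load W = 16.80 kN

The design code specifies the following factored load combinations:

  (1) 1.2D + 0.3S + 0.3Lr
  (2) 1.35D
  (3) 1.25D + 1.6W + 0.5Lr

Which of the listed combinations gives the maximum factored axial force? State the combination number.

Combination 3

(1) 1.2(555.49) + 0.3(172.91) + 0.3(229.27) = 666.59 + 51.87 + 68.78 = 787.24
(2) 1.35(555.49) = 749.91
(3) 1.25(555.49) + 1.6(16.80) + 0.5(229.27) = 694.36 + 26.88 + 114.64 = 835.88
The largest value is 835.88 kN from combination 3.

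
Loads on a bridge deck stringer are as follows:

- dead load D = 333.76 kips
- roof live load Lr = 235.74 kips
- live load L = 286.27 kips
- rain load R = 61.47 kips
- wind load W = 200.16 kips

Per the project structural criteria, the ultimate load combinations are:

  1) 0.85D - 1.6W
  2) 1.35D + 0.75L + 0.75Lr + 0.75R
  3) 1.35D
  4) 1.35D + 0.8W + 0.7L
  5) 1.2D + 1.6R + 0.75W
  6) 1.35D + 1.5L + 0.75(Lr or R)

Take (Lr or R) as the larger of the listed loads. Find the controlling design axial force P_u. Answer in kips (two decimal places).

1056.79 kips

(Lr or R) → Lr = 235.74 kips.
1) 0.85(333.76) - 1.6(200.16) = -36.56
2) 1.35(333.76) + 0.75(286.27) + 0.75(235.74) + 0.75(61.47) = 888.19
3) 1.35(333.76) = 450.58
4) 1.35(333.76) + 0.8(200.16) + 0.7(286.27) = 811.09
5) 1.2(333.76) + 1.6(61.47) + 0.75(200.16) = 648.98
6) 1.35(333.76) + 1.5(286.27) + 0.75(235.74) = 1056.79
Maximum is from combination 6.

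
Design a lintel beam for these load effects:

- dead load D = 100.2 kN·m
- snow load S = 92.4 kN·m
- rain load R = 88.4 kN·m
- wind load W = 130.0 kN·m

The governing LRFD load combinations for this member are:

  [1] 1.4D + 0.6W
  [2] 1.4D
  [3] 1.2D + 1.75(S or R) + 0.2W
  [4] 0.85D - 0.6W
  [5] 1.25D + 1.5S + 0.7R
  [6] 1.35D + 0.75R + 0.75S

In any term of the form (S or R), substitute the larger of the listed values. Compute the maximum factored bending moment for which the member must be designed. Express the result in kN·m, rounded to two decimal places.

(S or R) → S = 92.4 kN·m.
[1] 1.4(100.2) + 0.6(130.0) = 218.28
[2] 1.4(100.2) = 140.28
[3] 1.2(100.2) + 1.75(92.4) + 0.2(130.0) = 307.94
[4] 0.85(100.2) - 0.6(130.0) = 7.17
[5] 1.25(100.2) + 1.5(92.4) + 0.7(88.4) = 325.73
[6] 1.35(100.2) + 0.75(88.4) + 0.75(92.4) = 270.87
Combination 5 governs: M_u = 325.73 kN·m.

325.73 kN·m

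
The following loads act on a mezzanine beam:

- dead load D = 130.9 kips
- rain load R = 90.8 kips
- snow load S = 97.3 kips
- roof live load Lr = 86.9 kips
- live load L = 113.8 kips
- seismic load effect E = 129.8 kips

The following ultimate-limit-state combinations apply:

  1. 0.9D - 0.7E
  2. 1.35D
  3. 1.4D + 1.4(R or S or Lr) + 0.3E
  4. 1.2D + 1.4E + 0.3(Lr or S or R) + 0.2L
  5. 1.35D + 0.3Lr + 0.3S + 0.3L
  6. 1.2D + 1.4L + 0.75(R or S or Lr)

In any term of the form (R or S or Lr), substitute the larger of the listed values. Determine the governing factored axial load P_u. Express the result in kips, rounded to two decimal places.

(R or S or Lr) → S = 97.3 kips; (Lr or S or R) → S = 97.3 kips.
1. 0.9(130.9) - 0.7(129.8) = 117.81 - 90.86 = 26.95
2. 1.35(130.9) = 176.72
3. 1.4(130.9) + 1.4(97.3) + 0.3(129.8) = 183.26 + 136.22 + 38.94 = 358.42
4. 1.2(130.9) + 1.4(129.8) + 0.3(97.3) + 0.2(113.8) = 157.08 + 181.72 + 29.19 + 22.76 = 390.75
5. 1.35(130.9) + 0.3(86.9) + 0.3(97.3) + 0.3(113.8) = 176.72 + 26.07 + 29.19 + 34.14 = 266.12
6. 1.2(130.9) + 1.4(113.8) + 0.75(97.3) = 157.08 + 159.32 + 72.98 = 389.38
Combination 4 governs: P_u = 390.75 kips.

390.75 kips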